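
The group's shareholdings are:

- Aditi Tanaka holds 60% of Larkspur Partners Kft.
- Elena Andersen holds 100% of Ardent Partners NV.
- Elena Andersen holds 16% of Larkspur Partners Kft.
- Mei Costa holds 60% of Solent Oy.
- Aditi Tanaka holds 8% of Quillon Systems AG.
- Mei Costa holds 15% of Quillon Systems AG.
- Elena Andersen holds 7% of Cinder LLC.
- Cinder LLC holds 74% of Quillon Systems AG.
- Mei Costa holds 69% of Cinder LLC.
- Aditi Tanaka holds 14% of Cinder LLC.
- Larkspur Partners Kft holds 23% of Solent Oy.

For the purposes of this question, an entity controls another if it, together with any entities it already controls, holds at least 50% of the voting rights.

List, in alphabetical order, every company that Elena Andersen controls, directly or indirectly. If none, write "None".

Elena holds 100% of Ardent, so Elena controls Ardent.
No other company's threshold is met.

Ardent Partners NV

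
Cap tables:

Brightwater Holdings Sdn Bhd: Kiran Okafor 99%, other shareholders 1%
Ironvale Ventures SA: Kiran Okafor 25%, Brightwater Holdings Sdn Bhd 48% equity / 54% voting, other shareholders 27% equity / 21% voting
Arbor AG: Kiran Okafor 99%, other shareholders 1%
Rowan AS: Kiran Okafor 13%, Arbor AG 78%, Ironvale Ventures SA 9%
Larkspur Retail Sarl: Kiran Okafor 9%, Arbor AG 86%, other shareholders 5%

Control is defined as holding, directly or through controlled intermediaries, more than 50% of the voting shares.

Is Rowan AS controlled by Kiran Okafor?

Yes

Kiran holds 99% of Arbor, so Kiran controls Arbor.
Kiran holds 99% of Brightwater, so Kiran controls Brightwater.
Kiran and Brightwater together hold 25% + 54% = 79% of Ironvale, so Kiran controls Ironvale.
Kiran and Arbor and Ironvale together hold 13% + 78% + 9% = 100% of Rowan, so Kiran controls Rowan.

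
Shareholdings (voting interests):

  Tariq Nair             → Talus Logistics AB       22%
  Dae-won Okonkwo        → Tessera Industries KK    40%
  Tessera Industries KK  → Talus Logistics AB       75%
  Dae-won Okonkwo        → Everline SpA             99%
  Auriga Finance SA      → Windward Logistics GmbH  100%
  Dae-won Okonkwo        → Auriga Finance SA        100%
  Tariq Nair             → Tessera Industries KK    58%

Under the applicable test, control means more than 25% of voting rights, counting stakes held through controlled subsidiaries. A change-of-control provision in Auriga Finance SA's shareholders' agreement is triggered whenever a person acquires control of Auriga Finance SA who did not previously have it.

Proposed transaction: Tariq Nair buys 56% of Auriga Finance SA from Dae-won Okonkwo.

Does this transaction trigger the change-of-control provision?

Yes

The purchase adds only to Tariq's holdings (Dae-won's stake shrinks), so Tariq is the only person who could newly come to control Auriga.
Tariq holds 58% of Tessera, so Tariq controls Tessera.
Tessera and Tariq together hold 75% + 22% = 97% of Talus, so Tariq controls Talus.
Neither Tariq nor any entity Tariq controls holds any voting interest in Auriga.
So before the transaction, Tariq does not control Auriga.
After the purchase, Tariq holds 56% of Auriga directly, and Dae-won's stake falls to 44%.
Tariq holds 56% of Auriga, so Tariq controls Auriga.
Tariq did not control Auriga before and does after, so the clause is triggered.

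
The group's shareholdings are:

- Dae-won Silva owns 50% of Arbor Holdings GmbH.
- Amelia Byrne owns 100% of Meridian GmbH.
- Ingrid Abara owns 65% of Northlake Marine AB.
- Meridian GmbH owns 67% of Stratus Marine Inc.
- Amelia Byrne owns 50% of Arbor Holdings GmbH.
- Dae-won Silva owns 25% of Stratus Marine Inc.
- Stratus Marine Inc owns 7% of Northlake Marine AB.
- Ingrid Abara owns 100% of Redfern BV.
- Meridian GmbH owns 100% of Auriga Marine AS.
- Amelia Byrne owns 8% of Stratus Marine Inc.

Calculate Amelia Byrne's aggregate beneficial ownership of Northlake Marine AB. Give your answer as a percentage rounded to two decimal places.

5.25%

Amelia reaches Northlake along 2 paths.
Via Meridian → Stratus: 100% × 67% × 7% = 4.69%.
Via Stratus: 8% × 7% = 0.56%.
Total: 4.69% + 0.56% = 5.25%.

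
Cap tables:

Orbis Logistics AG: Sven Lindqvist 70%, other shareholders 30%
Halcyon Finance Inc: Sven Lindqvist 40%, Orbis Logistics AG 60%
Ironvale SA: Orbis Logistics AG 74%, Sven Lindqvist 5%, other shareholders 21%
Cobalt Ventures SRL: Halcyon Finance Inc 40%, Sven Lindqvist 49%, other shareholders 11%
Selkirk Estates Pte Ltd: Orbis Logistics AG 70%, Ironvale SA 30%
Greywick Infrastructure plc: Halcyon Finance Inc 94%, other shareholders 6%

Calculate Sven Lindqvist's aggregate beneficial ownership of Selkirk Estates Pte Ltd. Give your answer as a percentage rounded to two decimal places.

66.04%

Sven reaches Selkirk along 3 paths.
Via Orbis: 70% × 70% = 49%.
Via Orbis → Ironvale: 70% × 74% × 30% = 15.54%.
Via Ironvale: 5% × 30% = 1.5%.
Total: 49% + 15.54% + 1.5% = 66.04%.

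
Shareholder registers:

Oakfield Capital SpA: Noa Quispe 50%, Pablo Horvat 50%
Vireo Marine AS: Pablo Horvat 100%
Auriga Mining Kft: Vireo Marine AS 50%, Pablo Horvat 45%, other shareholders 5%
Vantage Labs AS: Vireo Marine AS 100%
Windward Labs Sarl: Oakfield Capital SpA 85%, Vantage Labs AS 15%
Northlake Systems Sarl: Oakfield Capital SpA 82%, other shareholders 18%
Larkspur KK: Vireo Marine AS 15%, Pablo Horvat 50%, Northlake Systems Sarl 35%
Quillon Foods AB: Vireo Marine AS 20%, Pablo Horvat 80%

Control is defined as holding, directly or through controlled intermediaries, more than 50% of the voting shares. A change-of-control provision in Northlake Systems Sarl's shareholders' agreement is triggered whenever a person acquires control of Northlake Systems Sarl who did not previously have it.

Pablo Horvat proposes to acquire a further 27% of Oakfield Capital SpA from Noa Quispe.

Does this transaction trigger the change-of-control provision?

Yes

The purchase adds only to Pablo's holdings (Noa's stake shrinks), so Pablo is the only person who could newly come to control Northlake.
Pablo holds 100% of Vireo, so Pablo controls Vireo.
Vireo and Pablo together hold 50% + 45% = 95% of Auriga, so Pablo controls Auriga.
Vireo holds 100% of Vantage, so Pablo controls Vantage.
Vireo and Pablo together hold 15% + 50% = 65% of Larkspur, so Pablo controls Larkspur.
Vireo and Pablo together hold 20% + 80% = 100% of Quillon, so Pablo controls Quillon.
Neither Pablo nor any entity Pablo controls holds any voting interest in Northlake.
So before the transaction, Pablo does not control Northlake.
After the purchase, Pablo's direct stake in Oakfield rises to 50% + 27% = 77%, and Noa's stake falls to 23%.
Pablo holds 77% of Oakfield, so Pablo controls Oakfield.
Oakfield holds 82% of Northlake, so Pablo controls Northlake.
Pablo did not control Northlake before and does after, so the clause is triggered.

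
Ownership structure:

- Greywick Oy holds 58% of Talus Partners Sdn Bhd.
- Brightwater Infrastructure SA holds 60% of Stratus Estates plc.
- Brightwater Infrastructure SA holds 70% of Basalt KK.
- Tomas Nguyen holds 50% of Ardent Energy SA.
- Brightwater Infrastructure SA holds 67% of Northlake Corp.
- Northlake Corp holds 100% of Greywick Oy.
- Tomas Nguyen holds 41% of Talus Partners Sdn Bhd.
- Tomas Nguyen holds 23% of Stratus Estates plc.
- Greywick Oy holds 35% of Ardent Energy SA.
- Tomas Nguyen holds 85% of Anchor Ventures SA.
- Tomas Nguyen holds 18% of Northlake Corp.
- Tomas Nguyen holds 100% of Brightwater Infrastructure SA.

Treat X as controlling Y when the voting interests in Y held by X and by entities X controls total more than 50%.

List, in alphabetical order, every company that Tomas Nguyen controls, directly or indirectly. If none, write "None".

Anchor Ventures SA, Ardent Energy SA, Basalt KK, Brightwater Infrastructure SA, Greywick Oy, Northlake Corp, Stratus Estates plc, Talus Partners Sdn Bhd

Tomas holds 100% of Brightwater, so Tomas controls Brightwater.
Tomas and Brightwater together hold 23% + 60% = 83% of Stratus, so Tomas controls Stratus.
Brightwater and Tomas together hold 67% + 18% = 85% of Northlake, so Tomas controls Northlake.
Northlake holds 100% of Greywick, so Tomas controls Greywick.
Tomas and Greywick together hold 50% + 35% = 85% of Ardent, so Tomas controls Ardent.
Tomas and Greywick together hold 41% + 58% = 99% of Talus, so Tomas controls Talus.
Brightwater holds 70% of Basalt, so Tomas controls Basalt.
Tomas holds 85% of Anchor, so Tomas controls Anchor.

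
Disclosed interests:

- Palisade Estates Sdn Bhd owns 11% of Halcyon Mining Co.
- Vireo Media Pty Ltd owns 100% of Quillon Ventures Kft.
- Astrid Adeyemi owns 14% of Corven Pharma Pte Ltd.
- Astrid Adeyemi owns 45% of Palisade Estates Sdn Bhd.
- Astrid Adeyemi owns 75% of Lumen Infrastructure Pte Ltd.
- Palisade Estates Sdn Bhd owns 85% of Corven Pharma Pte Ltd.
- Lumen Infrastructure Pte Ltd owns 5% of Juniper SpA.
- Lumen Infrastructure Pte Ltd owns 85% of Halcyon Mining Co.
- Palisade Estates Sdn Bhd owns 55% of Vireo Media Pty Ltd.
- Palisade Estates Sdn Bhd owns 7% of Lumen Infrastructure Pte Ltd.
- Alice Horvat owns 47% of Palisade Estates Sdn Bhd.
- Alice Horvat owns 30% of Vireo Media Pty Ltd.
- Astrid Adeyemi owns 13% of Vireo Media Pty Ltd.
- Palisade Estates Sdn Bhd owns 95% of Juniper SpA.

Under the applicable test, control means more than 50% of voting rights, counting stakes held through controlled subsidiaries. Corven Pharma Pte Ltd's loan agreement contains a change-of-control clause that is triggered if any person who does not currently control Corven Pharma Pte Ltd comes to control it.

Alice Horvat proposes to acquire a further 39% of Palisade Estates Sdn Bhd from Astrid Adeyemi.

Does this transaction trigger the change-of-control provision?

The purchase adds only to Alice's holdings (Astrid's stake shrinks), so Alice is the only person who could newly come to control Corven.
Alice's largest direct stake is 47% in Palisade, which does not meet the threshold, so Alice controls no company.
Neither Alice nor any entity Alice controls holds any voting interest in Corven.
So before the transaction, Alice does not control Corven.
After the purchase, Alice's direct stake in Palisade rises to 47% + 39% = 86%, and Astrid's stake falls to 6%.
Alice holds 86% of Palisade, so Alice controls Palisade.
Palisade holds 85% of Corven, so Alice controls Corven.
Alice did not control Corven before and does after, so the clause is triggered.

Yes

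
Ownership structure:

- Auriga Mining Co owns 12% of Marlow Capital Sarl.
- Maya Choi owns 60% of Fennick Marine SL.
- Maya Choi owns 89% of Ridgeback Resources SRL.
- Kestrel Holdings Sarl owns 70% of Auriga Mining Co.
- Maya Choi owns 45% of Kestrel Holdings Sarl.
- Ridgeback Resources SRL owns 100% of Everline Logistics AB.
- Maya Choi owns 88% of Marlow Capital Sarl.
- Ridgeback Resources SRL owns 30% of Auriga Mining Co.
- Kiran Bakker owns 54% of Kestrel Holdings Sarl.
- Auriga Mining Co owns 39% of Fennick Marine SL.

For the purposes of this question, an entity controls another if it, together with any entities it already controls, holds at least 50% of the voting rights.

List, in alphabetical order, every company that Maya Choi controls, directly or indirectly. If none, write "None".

Everline Logistics AB, Fennick Marine SL, Marlow Capital Sarl, Ridgeback Resources SRL

Maya holds 89% of Ridgeback, so Maya controls Ridgeback.
Ridgeback holds 100% of Everline, so Maya controls Everline.
Maya holds 88% of Marlow, so Maya controls Marlow.
Maya holds 60% of Fennick, so Maya controls Fennick.
No other company's threshold is met.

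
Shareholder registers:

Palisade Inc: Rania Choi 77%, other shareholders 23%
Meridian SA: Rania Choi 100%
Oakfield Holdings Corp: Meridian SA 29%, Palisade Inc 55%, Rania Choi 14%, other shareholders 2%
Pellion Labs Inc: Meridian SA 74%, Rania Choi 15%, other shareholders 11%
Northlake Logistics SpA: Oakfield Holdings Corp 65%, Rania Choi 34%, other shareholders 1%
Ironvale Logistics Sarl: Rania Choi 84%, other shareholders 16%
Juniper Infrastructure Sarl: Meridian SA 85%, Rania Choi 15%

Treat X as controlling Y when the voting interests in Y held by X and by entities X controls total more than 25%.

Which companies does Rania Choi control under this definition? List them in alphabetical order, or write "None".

Rania holds 77% of Palisade, so Rania controls Palisade.
Rania holds 100% of Meridian, so Rania controls Meridian.
Meridian and Palisade and Rania together hold 29% + 55% + 14% = 98% of Oakfield, so Rania controls Oakfield.
Meridian and Rania together hold 74% + 15% = 89% of Pellion, so Rania controls Pellion.
Oakfield and Rania together hold 65% + 34% = 99% of Northlake, so Rania controls Northlake.
Rania holds 84% of Ironvale, so Rania controls Ironvale.
Meridian and Rania together hold 85% + 15% = 100% of Juniper, so Rania controls Juniper.

Ironvale Logistics Sarl, Juniper Infrastructure Sarl, Meridian SA, Northlake Logistics SpA, Oakfield Holdings Corp, Palisade Inc, Pellion Labs Inc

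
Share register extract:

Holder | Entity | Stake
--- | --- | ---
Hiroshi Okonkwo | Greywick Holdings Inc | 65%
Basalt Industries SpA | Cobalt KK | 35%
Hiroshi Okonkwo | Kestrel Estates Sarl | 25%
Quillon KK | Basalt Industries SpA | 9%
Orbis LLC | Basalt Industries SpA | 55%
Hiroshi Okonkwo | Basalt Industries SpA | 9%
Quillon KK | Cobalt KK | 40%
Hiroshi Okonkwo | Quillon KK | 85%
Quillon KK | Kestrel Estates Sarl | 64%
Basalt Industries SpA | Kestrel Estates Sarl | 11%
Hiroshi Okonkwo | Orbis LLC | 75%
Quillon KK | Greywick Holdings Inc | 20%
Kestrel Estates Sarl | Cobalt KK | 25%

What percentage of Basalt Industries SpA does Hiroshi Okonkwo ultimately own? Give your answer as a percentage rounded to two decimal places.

Hiroshi reaches Basalt along 3 paths.
Direct stake: 9% = 9%.
Via Orbis: 75% × 55% = 41.25%.
Via Quillon: 85% × 9% = 7.65%.
Total: 9% + 41.25% + 7.65% = 57.9%.
Rounded: 57.90%.

57.90%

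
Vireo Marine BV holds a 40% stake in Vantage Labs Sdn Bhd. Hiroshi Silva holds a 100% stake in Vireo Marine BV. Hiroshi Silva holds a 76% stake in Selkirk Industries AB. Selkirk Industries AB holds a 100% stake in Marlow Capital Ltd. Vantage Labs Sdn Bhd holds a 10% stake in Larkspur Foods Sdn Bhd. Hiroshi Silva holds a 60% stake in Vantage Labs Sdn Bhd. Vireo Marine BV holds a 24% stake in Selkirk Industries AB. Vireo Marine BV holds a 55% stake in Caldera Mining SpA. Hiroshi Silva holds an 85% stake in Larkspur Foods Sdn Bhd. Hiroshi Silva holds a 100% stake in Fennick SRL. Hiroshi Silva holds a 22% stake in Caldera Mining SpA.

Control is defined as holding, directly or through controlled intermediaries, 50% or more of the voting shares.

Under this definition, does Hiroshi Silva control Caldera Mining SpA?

Yes

Hiroshi holds 100% of Vireo, so Hiroshi controls Vireo.
Hiroshi and Vireo together hold 22% + 55% = 77% of Caldera, so Hiroshi controls Caldera.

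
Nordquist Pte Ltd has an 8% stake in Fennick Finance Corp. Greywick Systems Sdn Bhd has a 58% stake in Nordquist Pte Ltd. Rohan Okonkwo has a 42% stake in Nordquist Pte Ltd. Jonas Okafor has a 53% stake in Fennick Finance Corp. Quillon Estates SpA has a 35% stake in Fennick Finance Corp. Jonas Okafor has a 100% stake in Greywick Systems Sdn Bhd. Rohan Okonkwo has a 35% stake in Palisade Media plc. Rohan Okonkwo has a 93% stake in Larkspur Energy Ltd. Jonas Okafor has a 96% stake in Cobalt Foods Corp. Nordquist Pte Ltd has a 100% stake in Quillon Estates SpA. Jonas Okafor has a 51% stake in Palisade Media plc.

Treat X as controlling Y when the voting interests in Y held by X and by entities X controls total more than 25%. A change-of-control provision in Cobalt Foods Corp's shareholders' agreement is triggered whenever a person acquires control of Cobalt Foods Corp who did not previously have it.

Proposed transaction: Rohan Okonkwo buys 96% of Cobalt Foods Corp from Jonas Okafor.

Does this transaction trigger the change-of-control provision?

Yes

The purchase adds only to Rohan's holdings (Jonas's stake shrinks), so Rohan is the only person who could newly come to control Cobalt.
Rohan holds 35% of Palisade, so Rohan controls Palisade.
Rohan holds 93% of Larkspur, so Rohan controls Larkspur.
Rohan holds 42% of Nordquist, so Rohan controls Nordquist.
Nordquist holds 100% of Quillon, so Rohan controls Quillon.
Nordquist and Quillon together hold 8% + 35% = 43% of Fennick, so Rohan controls Fennick.
Neither Rohan nor any entity Rohan controls holds any voting interest in Cobalt.
So before the transaction, Rohan does not control Cobalt.
After the purchase, Rohan holds 96% of Cobalt directly, and Jonas's stake falls to 0%.
Rohan holds 96% of Cobalt, so Rohan controls Cobalt.
Rohan did not control Cobalt before and does after, so the clause is triggered.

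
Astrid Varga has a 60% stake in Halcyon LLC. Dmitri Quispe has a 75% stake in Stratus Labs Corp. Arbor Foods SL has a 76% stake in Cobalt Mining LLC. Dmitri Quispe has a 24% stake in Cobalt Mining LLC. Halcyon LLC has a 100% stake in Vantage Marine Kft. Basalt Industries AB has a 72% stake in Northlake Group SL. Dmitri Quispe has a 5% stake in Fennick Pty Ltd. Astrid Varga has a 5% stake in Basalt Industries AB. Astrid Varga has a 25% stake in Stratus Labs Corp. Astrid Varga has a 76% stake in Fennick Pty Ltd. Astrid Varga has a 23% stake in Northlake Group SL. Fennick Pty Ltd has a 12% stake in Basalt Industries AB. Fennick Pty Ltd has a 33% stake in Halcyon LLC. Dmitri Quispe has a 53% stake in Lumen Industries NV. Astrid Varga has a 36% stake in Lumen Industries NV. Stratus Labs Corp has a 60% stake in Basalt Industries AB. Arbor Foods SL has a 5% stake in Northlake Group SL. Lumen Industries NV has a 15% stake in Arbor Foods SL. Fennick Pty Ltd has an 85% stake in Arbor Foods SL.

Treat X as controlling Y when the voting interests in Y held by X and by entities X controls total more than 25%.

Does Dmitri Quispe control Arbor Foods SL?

Dmitri holds 75% of Stratus, so Dmitri controls Stratus.
Dmitri holds 53% of Lumen, so Dmitri controls Lumen.
Stratus holds 60% of Basalt, so Dmitri controls Basalt.
Basalt holds 72% of Northlake, so Dmitri controls Northlake.
In Arbor, Dmitri's side holds only 15%, not > 25%.
So Dmitri does not control Arbor.

No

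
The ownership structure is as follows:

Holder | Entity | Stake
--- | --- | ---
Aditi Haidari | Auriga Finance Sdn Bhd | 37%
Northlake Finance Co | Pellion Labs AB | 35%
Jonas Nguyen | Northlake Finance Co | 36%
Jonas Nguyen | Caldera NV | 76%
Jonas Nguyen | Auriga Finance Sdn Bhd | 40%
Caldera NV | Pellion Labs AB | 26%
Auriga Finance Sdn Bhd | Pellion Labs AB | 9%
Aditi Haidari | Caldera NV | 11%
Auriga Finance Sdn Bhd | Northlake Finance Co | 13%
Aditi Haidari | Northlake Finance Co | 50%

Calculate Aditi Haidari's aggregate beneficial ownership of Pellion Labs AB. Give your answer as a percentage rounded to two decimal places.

25.37%

Aditi reaches Pellion along 4 paths.
Via Auriga → Northlake: 37% × 13% × 35% = 1.6835%.
Via Northlake: 50% × 35% = 17.5%.
Via Caldera: 11% × 26% = 2.86%.
Via Auriga: 37% × 9% = 3.33%.
Total: 1.6835% + 17.5% + 2.86% + 3.33% = 25.3735%.
Rounded: 25.37%.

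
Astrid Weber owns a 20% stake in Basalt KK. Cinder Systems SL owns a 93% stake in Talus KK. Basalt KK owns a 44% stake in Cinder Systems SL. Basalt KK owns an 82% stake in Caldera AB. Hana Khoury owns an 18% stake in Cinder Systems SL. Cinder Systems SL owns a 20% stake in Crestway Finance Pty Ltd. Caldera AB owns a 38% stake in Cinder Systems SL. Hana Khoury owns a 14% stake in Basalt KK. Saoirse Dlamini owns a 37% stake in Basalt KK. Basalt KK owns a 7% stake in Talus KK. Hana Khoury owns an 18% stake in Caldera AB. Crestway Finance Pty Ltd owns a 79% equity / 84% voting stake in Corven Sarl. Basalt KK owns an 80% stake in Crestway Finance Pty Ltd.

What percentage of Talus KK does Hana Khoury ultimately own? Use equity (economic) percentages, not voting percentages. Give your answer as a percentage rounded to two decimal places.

33.87%

Hana reaches Talus along 5 paths.
Via Basalt: 14% × 7% = 0.98%.
Via Cinder: 18% × 93% = 16.74%.
Via Basalt → Caldera → Cinder: 14% × 82% × 38% × 93% = 4.057032%.
Via Caldera → Cinder: 18% × 38% × 93% = 6.3612%.
Via Basalt → Cinder: 14% × 44% × 93% = 5.7288%.
Total: 0.98% + 16.74% + 4.057032% + 6.3612% + 5.7288% = 33.867032%.
Rounded: 33.87%.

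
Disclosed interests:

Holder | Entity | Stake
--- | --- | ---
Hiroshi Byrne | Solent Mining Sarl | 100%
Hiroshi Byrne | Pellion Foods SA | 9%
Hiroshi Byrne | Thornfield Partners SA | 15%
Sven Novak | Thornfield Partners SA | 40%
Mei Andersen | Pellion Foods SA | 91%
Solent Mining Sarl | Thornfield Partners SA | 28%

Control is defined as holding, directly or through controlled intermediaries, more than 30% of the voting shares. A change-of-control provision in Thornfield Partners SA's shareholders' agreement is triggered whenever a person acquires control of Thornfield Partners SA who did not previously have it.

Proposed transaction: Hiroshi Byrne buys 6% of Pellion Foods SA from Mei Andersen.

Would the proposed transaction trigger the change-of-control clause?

No

The purchase adds only to Hiroshi's holdings (Mei's stake shrinks), so Hiroshi is the only person who could newly come to control Thornfield.
Hiroshi holds 100% of Solent, so Hiroshi controls Solent.
Hiroshi and Solent together hold 15% + 28% = 43% of Thornfield, so Hiroshi controls Thornfield.
So Hiroshi already controls Thornfield before the transaction.
After the purchase, Hiroshi's direct stake in Pellion rises to 9% + 6% = 15%, and Mei's stake falls to 85%.
Hiroshi controlled Thornfield already, so this is not a new person acquiring control; every other person's position is unchanged or reduced.
No new person acquires control, so the clause is not triggered.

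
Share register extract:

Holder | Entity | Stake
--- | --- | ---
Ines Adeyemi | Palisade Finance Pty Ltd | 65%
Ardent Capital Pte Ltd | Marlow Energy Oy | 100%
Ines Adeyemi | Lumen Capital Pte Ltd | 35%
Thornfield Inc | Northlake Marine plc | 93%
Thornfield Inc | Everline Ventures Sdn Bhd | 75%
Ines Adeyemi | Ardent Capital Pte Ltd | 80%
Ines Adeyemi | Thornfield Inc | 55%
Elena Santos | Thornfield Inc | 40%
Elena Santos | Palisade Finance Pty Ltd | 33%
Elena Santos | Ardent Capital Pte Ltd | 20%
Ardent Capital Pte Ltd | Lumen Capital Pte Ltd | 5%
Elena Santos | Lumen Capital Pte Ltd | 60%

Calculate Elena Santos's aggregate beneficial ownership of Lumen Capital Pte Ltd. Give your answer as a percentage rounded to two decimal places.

Elena reaches Lumen along 2 paths.
Via Ardent: 20% × 5% = 1%.
Direct stake: 60% = 60%.
Total: 1% + 60% = 61%.
Rounded: 61.00%.

61.00%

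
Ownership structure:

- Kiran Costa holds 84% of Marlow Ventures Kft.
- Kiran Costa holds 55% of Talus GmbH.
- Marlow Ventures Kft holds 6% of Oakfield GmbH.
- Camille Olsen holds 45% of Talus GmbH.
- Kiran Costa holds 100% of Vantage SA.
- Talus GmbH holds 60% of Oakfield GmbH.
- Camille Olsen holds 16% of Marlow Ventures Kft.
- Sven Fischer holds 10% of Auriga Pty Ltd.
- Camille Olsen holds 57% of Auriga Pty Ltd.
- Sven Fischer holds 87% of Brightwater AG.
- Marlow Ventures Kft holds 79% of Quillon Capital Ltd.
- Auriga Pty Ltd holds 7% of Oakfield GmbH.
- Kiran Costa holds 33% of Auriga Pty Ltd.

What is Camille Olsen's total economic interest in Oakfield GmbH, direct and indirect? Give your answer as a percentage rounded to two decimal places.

Camille reaches Oakfield along 3 paths.
Via Auriga: 57% × 7% = 3.99%.
Via Talus: 45% × 60% = 27%.
Via Marlow: 16% × 6% = 0.96%.
Total: 3.99% + 27% + 0.96% = 31.95%.

31.95%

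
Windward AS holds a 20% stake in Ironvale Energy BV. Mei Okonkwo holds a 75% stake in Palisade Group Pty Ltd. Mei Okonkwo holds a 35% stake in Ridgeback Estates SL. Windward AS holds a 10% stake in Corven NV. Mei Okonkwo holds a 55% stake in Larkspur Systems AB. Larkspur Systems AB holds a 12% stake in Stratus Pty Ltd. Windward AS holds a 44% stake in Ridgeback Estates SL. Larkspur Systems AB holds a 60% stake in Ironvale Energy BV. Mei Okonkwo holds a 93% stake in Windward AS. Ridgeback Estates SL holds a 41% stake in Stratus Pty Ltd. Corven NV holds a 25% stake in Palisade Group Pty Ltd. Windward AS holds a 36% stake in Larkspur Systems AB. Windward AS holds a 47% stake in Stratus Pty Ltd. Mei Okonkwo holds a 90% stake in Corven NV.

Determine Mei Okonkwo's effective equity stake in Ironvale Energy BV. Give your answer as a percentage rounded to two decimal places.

71.69%

Mei reaches Ironvale along 3 paths.
Via Larkspur: 55% × 60% = 33%.
Via Windward → Larkspur: 93% × 36% × 60% = 20.088%.
Via Windward: 93% × 20% = 18.6%.
Total: 33% + 20.088% + 18.6% = 71.688%.
Rounded: 71.69%.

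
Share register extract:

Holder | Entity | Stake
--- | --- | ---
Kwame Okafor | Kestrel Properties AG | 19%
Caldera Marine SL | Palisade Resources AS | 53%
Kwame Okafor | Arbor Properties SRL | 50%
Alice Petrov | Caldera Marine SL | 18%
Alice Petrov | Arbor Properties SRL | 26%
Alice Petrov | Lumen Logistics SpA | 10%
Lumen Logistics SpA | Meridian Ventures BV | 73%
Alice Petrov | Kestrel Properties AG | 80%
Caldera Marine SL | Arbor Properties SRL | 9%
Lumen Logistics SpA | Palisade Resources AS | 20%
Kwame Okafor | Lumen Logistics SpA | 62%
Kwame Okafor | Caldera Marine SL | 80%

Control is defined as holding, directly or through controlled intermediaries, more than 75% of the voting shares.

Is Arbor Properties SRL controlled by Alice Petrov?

Alice holds 80% of Kestrel, so Alice controls Kestrel.
In Arbor, Alice's side holds only 26%, not > 75%.
So Alice does not control Arbor.

No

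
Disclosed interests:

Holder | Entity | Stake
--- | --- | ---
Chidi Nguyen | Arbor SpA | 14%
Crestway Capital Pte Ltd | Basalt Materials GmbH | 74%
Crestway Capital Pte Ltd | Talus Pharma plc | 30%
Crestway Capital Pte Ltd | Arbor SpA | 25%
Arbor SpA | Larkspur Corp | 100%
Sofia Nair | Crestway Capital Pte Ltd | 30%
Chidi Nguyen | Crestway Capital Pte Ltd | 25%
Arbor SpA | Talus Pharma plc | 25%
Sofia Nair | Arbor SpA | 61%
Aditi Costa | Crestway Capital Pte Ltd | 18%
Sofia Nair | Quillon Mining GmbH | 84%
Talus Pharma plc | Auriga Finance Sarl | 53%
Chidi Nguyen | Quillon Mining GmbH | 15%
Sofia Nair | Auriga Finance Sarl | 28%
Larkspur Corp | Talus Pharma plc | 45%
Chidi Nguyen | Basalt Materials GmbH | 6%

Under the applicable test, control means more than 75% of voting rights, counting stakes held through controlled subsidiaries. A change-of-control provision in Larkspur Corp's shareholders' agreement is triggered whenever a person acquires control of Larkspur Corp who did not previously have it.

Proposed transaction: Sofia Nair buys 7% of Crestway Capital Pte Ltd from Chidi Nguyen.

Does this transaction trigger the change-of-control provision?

The purchase adds only to Sofia's holdings (Chidi's stake shrinks), so Sofia is the only person who could newly come to control Larkspur.
Sofia holds 84% of Quillon, so Sofia controls Quillon.
Neither Sofia nor any entity Sofia controls holds any voting interest in Larkspur.
So before the transaction, Sofia does not control Larkspur.
After the purchase, Sofia's direct stake in Crestway rises to 30% + 7% = 37%, and Chidi's stake falls to 18%.
Sofia's side now holds 37% of Crestway, not > 75%, so Sofia still does not control Crestway.
After the transaction, neither Sofia nor any entity Sofia controls holds a voting interest in Larkspur, so Sofia still does not control it.
No new person acquires control, so the clause is not triggered.

No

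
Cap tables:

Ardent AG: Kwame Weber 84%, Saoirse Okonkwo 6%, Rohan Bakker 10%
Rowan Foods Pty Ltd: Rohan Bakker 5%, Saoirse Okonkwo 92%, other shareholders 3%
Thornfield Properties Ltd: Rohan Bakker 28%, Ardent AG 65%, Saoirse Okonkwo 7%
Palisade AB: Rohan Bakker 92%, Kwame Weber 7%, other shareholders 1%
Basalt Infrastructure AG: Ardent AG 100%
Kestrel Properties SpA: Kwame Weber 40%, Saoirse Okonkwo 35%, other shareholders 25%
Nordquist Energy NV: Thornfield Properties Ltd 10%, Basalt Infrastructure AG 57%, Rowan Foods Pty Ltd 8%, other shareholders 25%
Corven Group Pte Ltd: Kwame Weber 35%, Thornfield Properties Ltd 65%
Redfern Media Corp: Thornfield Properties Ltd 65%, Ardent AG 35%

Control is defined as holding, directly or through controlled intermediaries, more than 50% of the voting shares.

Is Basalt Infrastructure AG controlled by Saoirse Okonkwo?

No

Saoirse holds 92% of Rowan, so Saoirse controls Rowan.
Neither Saoirse nor any entity Saoirse controls holds any voting interest in Basalt.
So Saoirse does not control Basalt.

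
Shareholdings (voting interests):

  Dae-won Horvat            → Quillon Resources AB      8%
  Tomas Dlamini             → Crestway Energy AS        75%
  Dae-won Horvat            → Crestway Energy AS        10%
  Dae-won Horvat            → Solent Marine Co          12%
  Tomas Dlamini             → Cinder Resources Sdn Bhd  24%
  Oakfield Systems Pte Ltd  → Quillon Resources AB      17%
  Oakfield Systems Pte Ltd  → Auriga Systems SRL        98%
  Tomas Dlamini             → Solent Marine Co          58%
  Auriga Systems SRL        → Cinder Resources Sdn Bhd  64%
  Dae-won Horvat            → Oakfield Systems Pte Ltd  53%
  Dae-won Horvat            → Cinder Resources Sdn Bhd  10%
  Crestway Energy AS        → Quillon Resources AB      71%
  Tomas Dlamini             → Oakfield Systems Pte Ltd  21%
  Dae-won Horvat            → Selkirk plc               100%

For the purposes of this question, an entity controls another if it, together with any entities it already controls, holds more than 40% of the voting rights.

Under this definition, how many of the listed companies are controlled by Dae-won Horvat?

4

Dae-won holds 53% of Oakfield, so Dae-won controls Oakfield.
Oakfield holds 98% of Auriga, so Dae-won controls Auriga.
Dae-won holds 100% of Selkirk, so Dae-won controls Selkirk.
Auriga and Dae-won together hold 64% + 10% = 74% of Cinder, so Dae-won controls Cinder.
No other company's threshold is met.
Dae-won controls 4 companies.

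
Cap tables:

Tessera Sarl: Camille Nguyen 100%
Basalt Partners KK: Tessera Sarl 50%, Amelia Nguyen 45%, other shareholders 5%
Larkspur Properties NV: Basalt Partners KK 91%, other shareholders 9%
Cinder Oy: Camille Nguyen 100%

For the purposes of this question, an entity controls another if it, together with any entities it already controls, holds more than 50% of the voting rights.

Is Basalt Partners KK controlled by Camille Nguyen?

Camille holds 100% of Tessera, so Camille controls Tessera.
Camille holds 100% of Cinder, so Camille controls Cinder.
In Basalt, Camille's side holds only 50%, not > 50%.
So Camille does not control Basalt.

No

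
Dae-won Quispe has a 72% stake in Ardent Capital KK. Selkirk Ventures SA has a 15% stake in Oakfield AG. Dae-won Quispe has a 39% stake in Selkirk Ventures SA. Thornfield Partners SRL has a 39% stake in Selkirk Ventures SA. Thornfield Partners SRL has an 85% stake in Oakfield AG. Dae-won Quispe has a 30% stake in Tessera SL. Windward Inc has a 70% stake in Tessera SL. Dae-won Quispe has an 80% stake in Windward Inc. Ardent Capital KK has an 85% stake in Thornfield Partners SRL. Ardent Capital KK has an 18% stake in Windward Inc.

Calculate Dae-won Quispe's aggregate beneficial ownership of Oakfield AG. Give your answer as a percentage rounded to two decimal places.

61.45%

Dae-won reaches Oakfield along 3 paths.
Via Selkirk: 39% × 15% = 5.85%.
Via Ardent → Thornfield → Selkirk: 72% × 85% × 39% × 15% = 3.5802%.
Via Ardent → Thornfield: 72% × 85% × 85% = 52.02%.
Total: 5.85% + 3.5802% + 52.02% = 61.4502%.
Rounded: 61.45%.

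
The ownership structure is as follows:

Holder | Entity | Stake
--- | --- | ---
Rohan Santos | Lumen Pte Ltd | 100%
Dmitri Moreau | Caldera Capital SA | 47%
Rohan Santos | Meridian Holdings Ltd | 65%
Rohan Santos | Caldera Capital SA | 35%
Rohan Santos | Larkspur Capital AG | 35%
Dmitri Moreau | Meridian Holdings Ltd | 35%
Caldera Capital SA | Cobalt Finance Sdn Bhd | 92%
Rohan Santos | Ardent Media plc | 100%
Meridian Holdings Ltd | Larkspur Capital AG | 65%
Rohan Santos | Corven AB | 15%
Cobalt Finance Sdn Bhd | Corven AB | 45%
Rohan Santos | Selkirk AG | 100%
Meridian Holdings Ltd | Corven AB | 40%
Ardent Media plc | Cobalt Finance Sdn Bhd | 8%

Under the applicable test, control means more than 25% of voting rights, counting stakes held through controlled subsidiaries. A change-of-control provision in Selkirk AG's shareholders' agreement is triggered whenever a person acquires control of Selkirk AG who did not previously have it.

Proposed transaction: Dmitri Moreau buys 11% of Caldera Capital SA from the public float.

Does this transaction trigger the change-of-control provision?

No

The purchase changes only Dmitri's holdings, so Dmitri is the only person who could newly come to control Selkirk.
Dmitri holds 35% of Meridian, so Dmitri controls Meridian.
Dmitri holds 47% of Caldera, so Dmitri controls Caldera.
Meridian holds 65% of Larkspur, so Dmitri controls Larkspur.
Caldera holds 92% of Cobalt, so Dmitri controls Cobalt.
Cobalt and Meridian together hold 45% + 40% = 85% of Corven, so Dmitri controls Corven.
Neither Dmitri nor any entity Dmitri controls holds any voting interest in Selkirk.
So before the transaction, Dmitri does not control Selkirk.
After the purchase, Dmitri's direct stake in Caldera rises to 47% + 11% = 58%.
Dmitri holds 58% of Caldera, so Dmitri controls Caldera.
After the transaction, neither Dmitri nor any entity Dmitri controls holds a voting interest in Selkirk, so Dmitri still does not control it.
No new person acquires control, so the clause is not triggered.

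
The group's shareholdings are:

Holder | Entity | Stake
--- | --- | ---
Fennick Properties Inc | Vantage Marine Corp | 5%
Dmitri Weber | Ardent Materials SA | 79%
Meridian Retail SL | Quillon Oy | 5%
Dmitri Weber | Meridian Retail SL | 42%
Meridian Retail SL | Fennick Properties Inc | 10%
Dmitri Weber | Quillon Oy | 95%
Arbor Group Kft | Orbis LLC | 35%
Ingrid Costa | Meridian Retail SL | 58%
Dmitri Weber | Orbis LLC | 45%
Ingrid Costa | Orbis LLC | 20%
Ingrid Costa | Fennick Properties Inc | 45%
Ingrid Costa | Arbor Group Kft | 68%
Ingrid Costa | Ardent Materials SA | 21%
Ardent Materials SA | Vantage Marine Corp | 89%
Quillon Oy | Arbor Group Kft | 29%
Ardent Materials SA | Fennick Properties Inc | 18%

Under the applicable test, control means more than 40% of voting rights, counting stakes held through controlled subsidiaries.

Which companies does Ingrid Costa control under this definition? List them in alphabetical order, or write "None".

Ingrid holds 58% of Meridian, so Ingrid controls Meridian.
Ingrid and Meridian together hold 45% + 10% = 55% of Fennick, so Ingrid controls Fennick.
Ingrid holds 68% of Arbor, so Ingrid controls Arbor.
Arbor and Ingrid together hold 35% + 20% = 55% of Orbis, so Ingrid controls Orbis.
No other company's threshold is met.

Arbor Group Kft, Fennick Properties Inc, Meridian Retail SL, Orbis LLC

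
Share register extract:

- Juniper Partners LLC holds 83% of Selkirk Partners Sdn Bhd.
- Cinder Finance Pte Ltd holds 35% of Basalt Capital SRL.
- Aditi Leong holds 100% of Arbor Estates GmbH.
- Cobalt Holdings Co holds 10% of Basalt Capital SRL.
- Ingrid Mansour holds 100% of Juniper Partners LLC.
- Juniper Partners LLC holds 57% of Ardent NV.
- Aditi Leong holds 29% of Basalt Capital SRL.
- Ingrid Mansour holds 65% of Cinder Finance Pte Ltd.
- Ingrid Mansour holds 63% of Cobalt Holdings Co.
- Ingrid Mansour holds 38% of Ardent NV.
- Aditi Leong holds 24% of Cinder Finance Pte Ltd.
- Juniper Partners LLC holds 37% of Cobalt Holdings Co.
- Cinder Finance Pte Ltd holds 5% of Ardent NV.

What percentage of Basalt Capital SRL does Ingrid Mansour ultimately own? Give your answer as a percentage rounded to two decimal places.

32.75%

Ingrid reaches Basalt along 3 paths.
Via Cinder: 65% × 35% = 22.75%.
Via Juniper → Cobalt: 100% × 37% × 10% = 3.7%.
Via Cobalt: 63% × 10% = 6.3%.
Total: 22.75% + 3.7% + 6.3% = 32.75%.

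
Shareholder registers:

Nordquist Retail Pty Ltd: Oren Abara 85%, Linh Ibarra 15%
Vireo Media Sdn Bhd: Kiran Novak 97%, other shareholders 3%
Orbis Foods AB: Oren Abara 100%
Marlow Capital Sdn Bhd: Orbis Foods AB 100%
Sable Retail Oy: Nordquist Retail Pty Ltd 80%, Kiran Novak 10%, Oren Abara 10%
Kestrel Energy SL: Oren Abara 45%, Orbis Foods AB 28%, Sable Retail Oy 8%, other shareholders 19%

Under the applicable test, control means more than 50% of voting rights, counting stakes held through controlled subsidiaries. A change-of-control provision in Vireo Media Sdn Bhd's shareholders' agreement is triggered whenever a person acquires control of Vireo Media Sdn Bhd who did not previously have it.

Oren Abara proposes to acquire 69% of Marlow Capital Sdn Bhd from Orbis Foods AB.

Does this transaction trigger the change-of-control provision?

The purchase adds only to Oren's holdings (Orbis's stake shrinks), so Oren is the only person who could newly come to control Vireo.
Oren holds 85% of Nordquist, so Oren controls Nordquist.
Oren holds 100% of Orbis, so Oren controls Orbis.
Orbis holds 100% of Marlow, so Oren controls Marlow.
Nordquist and Oren together hold 80% + 10% = 90% of Sable, so Oren controls Sable.
Oren and Orbis and Sable together hold 45% + 28% + 8% = 81% of Kestrel, so Oren controls Kestrel.
Neither Oren nor any entity Oren controls holds any voting interest in Vireo.
So before the transaction, Oren does not control Vireo.
After the purchase, Oren holds 69% of Marlow directly, and Orbis's stake falls to 31%.
Orbis and Oren together hold 31% + 69% = 100% of Marlow, so Oren controls Marlow.
After the transaction, neither Oren nor any entity Oren controls holds a voting interest in Vireo, so Oren still does not control it.
No new person acquires control, so the clause is not triggered.

No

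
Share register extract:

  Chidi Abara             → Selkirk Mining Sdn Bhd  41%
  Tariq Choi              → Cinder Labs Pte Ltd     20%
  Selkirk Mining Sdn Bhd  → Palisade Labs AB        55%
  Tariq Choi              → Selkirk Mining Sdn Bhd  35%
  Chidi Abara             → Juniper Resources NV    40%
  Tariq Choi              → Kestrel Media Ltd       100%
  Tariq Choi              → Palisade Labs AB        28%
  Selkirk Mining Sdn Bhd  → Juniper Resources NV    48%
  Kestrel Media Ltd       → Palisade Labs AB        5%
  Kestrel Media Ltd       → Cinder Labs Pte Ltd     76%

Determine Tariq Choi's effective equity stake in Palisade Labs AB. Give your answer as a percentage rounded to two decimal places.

Tariq reaches Palisade along 3 paths.
Via Selkirk: 35% × 55% = 19.25%.
Direct stake: 28% = 28%.
Via Kestrel: 100% × 5% = 5%.
Total: 19.25% + 28% + 5% = 52.25%.

52.25%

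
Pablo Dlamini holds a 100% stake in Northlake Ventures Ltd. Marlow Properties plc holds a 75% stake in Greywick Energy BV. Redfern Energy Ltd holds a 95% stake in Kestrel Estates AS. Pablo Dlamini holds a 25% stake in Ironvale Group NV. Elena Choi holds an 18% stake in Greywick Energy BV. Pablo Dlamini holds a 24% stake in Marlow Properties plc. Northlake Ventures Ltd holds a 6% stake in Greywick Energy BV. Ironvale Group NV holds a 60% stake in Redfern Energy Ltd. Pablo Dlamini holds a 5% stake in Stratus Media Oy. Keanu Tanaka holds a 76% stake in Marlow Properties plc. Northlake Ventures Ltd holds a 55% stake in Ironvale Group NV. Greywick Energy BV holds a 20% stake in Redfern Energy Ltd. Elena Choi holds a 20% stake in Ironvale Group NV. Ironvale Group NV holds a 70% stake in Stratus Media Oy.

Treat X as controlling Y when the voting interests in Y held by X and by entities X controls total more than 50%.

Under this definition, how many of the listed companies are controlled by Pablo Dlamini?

5

Pablo holds 100% of Northlake, so Pablo controls Northlake.
Northlake and Pablo together hold 55% + 25% = 80% of Ironvale, so Pablo controls Ironvale.
Ironvale and Pablo together hold 70% + 5% = 75% of Stratus, so Pablo controls Stratus.
Ironvale holds 60% of Redfern, so Pablo controls Redfern.
Redfern holds 95% of Kestrel, so Pablo controls Kestrel.
No other company's threshold is met.
Pablo controls 5 companies.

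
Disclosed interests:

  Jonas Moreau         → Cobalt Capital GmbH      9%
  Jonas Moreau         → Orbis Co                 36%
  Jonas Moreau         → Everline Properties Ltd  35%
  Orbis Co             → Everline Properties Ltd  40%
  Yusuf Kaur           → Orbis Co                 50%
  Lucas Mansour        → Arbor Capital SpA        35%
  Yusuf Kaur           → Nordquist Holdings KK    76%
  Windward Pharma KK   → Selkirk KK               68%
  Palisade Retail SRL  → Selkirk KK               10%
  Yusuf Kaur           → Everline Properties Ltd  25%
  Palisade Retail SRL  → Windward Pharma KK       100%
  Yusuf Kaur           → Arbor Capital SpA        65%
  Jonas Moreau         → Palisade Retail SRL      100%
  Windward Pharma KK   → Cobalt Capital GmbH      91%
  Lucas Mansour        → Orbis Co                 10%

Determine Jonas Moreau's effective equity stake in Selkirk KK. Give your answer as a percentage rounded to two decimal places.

Jonas reaches Selkirk along 2 paths.
Via Palisade → Windward: 100% × 100% × 68% = 68%.
Via Palisade: 100% × 10% = 10%.
Total: 68% + 10% = 78%.
Rounded: 78.00%.

78.00%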